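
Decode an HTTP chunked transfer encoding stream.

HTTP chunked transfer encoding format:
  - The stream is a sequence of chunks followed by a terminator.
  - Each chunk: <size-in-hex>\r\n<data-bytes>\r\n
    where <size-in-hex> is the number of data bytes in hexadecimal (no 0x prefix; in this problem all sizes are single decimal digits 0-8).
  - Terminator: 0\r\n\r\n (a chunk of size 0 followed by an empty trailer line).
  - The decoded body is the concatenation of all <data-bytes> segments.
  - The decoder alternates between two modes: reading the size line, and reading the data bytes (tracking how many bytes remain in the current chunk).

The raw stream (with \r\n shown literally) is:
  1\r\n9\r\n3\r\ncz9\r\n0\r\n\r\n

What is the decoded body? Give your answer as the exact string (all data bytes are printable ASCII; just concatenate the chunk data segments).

Chunk 1: stream[0..1]='1' size=0x1=1, data at stream[3..4]='9' -> body[0..1], body so far='9'
Chunk 2: stream[6..7]='3' size=0x3=3, data at stream[9..12]='cz9' -> body[1..4], body so far='9cz9'
Chunk 3: stream[14..15]='0' size=0 (terminator). Final body='9cz9' (4 bytes)

Answer: 9cz9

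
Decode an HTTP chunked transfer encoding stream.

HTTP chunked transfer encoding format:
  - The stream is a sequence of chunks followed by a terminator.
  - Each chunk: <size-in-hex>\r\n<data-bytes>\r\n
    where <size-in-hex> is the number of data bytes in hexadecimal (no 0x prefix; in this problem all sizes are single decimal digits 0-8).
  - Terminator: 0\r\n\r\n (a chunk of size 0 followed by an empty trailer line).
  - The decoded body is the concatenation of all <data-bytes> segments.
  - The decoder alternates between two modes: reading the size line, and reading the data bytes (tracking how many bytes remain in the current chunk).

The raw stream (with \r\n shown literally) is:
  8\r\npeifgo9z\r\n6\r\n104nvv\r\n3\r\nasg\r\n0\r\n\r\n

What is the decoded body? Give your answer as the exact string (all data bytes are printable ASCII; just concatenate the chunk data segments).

Chunk 1: stream[0..1]='8' size=0x8=8, data at stream[3..11]='peifgo9z' -> body[0..8], body so far='peifgo9z'
Chunk 2: stream[13..14]='6' size=0x6=6, data at stream[16..22]='104nvv' -> body[8..14], body so far='peifgo9z104nvv'
Chunk 3: stream[24..25]='3' size=0x3=3, data at stream[27..30]='asg' -> body[14..17], body so far='peifgo9z104nvvasg'
Chunk 4: stream[32..33]='0' size=0 (terminator). Final body='peifgo9z104nvvasg' (17 bytes)

Answer: peifgo9z104nvvasg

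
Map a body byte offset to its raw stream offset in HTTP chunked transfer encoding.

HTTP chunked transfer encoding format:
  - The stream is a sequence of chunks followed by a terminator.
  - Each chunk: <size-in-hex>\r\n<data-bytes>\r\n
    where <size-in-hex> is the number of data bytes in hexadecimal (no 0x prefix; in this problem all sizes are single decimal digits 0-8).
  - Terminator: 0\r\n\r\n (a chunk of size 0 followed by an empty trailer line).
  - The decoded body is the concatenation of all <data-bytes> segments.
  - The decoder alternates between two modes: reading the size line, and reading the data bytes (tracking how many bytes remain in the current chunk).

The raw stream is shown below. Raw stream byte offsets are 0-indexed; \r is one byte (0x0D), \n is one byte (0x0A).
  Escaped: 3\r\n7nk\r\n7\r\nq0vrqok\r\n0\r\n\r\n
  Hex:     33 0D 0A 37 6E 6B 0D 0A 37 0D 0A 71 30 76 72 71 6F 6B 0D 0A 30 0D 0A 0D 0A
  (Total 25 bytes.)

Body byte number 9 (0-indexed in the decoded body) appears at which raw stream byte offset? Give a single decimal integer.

Answer: 17

Derivation:
Chunk 1: stream[0..1]='3' size=0x3=3, data at stream[3..6]='7nk' -> body[0..3], body so far='7nk'
Chunk 2: stream[8..9]='7' size=0x7=7, data at stream[11..18]='q0vrqok' -> body[3..10], body so far='7nkq0vrqok'
Chunk 3: stream[20..21]='0' size=0 (terminator). Final body='7nkq0vrqok' (10 bytes)
Body byte 9 at stream offset 17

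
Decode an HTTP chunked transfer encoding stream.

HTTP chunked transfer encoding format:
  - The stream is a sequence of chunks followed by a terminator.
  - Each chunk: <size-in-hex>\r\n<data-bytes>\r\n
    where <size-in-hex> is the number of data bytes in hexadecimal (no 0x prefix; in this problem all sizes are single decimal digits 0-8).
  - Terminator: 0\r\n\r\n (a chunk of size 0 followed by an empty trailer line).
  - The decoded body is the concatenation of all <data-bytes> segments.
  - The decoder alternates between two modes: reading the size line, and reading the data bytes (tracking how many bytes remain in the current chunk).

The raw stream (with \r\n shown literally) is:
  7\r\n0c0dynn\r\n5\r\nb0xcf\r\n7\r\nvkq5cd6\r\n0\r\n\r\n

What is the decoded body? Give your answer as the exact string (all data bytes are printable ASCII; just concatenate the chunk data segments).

Chunk 1: stream[0..1]='7' size=0x7=7, data at stream[3..10]='0c0dynn' -> body[0..7], body so far='0c0dynn'
Chunk 2: stream[12..13]='5' size=0x5=5, data at stream[15..20]='b0xcf' -> body[7..12], body so far='0c0dynnb0xcf'
Chunk 3: stream[22..23]='7' size=0x7=7, data at stream[25..32]='vkq5cd6' -> body[12..19], body so far='0c0dynnb0xcfvkq5cd6'
Chunk 4: stream[34..35]='0' size=0 (terminator). Final body='0c0dynnb0xcfvkq5cd6' (19 bytes)

Answer: 0c0dynnb0xcfvkq5cd6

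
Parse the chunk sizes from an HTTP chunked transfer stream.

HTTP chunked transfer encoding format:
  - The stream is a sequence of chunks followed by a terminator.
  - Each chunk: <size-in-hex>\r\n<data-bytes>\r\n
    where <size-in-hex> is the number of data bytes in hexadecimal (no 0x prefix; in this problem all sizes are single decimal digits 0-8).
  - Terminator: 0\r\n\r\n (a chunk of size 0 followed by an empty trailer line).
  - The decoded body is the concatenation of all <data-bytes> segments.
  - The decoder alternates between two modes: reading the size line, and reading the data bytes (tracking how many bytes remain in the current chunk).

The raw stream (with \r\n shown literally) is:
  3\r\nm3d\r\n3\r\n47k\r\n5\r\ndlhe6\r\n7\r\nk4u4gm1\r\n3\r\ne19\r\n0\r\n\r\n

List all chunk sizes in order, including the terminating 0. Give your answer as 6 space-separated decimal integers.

Answer: 3 3 5 7 3 0

Derivation:
Chunk 1: stream[0..1]='3' size=0x3=3, data at stream[3..6]='m3d' -> body[0..3], body so far='m3d'
Chunk 2: stream[8..9]='3' size=0x3=3, data at stream[11..14]='47k' -> body[3..6], body so far='m3d47k'
Chunk 3: stream[16..17]='5' size=0x5=5, data at stream[19..24]='dlhe6' -> body[6..11], body so far='m3d47kdlhe6'
Chunk 4: stream[26..27]='7' size=0x7=7, data at stream[29..36]='k4u4gm1' -> body[11..18], body so far='m3d47kdlhe6k4u4gm1'
Chunk 5: stream[38..39]='3' size=0x3=3, data at stream[41..44]='e19' -> body[18..21], body so far='m3d47kdlhe6k4u4gm1e19'
Chunk 6: stream[46..47]='0' size=0 (terminator). Final body='m3d47kdlhe6k4u4gm1e19' (21 bytes)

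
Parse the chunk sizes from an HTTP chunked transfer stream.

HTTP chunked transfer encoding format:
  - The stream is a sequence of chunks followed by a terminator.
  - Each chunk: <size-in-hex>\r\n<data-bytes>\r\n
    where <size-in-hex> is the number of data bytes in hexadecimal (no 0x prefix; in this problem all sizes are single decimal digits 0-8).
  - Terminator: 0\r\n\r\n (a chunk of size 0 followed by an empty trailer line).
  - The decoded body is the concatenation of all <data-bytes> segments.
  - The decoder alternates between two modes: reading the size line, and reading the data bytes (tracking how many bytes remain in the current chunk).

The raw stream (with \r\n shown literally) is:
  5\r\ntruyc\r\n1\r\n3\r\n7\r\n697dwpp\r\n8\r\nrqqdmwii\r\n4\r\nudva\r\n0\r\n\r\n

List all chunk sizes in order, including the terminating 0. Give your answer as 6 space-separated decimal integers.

Answer: 5 1 7 8 4 0

Derivation:
Chunk 1: stream[0..1]='5' size=0x5=5, data at stream[3..8]='truyc' -> body[0..5], body so far='truyc'
Chunk 2: stream[10..11]='1' size=0x1=1, data at stream[13..14]='3' -> body[5..6], body so far='truyc3'
Chunk 3: stream[16..17]='7' size=0x7=7, data at stream[19..26]='697dwpp' -> body[6..13], body so far='truyc3697dwpp'
Chunk 4: stream[28..29]='8' size=0x8=8, data at stream[31..39]='rqqdmwii' -> body[13..21], body so far='truyc3697dwpprqqdmwii'
Chunk 5: stream[41..42]='4' size=0x4=4, data at stream[44..48]='udva' -> body[21..25], body so far='truyc3697dwpprqqdmwiiudva'
Chunk 6: stream[50..51]='0' size=0 (terminator). Final body='truyc3697dwpprqqdmwiiudva' (25 bytes)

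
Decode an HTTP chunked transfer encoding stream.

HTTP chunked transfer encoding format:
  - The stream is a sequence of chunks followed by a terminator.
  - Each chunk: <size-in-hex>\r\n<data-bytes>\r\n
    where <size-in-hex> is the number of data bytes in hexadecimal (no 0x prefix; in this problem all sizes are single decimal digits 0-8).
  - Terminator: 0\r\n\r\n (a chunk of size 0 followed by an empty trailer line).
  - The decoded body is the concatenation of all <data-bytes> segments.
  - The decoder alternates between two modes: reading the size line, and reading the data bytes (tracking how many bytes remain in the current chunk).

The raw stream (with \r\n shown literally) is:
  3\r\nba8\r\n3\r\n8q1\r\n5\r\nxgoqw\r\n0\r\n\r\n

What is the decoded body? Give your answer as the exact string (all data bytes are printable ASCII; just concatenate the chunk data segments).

Answer: ba88q1xgoqw

Derivation:
Chunk 1: stream[0..1]='3' size=0x3=3, data at stream[3..6]='ba8' -> body[0..3], body so far='ba8'
Chunk 2: stream[8..9]='3' size=0x3=3, data at stream[11..14]='8q1' -> body[3..6], body so far='ba88q1'
Chunk 3: stream[16..17]='5' size=0x5=5, data at stream[19..24]='xgoqw' -> body[6..11], body so far='ba88q1xgoqw'
Chunk 4: stream[26..27]='0' size=0 (terminator). Final body='ba88q1xgoqw' (11 bytes)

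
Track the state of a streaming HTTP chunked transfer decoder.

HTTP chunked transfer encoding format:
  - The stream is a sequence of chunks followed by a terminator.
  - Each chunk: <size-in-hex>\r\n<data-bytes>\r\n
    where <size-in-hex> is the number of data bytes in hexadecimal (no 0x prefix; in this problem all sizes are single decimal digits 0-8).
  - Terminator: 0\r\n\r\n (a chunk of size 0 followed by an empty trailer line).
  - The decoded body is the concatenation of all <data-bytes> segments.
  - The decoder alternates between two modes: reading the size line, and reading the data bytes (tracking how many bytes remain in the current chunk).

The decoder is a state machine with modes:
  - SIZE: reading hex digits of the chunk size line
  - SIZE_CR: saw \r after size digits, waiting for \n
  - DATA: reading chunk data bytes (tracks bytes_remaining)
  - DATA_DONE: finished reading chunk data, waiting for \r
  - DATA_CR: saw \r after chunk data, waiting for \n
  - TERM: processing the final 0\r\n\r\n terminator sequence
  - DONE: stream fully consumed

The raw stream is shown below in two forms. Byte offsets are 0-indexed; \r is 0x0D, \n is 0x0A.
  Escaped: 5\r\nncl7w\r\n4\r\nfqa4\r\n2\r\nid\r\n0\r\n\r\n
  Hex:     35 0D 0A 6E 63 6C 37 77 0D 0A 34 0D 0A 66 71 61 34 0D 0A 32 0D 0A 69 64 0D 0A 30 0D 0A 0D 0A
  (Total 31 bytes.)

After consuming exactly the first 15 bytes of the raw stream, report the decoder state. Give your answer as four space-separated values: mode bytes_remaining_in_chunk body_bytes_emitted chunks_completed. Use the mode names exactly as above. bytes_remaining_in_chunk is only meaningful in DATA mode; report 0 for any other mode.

Answer: DATA 2 7 1

Derivation:
Byte 0 = '5': mode=SIZE remaining=0 emitted=0 chunks_done=0
Byte 1 = 0x0D: mode=SIZE_CR remaining=0 emitted=0 chunks_done=0
Byte 2 = 0x0A: mode=DATA remaining=5 emitted=0 chunks_done=0
Byte 3 = 'n': mode=DATA remaining=4 emitted=1 chunks_done=0
Byte 4 = 'c': mode=DATA remaining=3 emitted=2 chunks_done=0
Byte 5 = 'l': mode=DATA remaining=2 emitted=3 chunks_done=0
Byte 6 = '7': mode=DATA remaining=1 emitted=4 chunks_done=0
Byte 7 = 'w': mode=DATA_DONE remaining=0 emitted=5 chunks_done=0
Byte 8 = 0x0D: mode=DATA_CR remaining=0 emitted=5 chunks_done=0
Byte 9 = 0x0A: mode=SIZE remaining=0 emitted=5 chunks_done=1
Byte 10 = '4': mode=SIZE remaining=0 emitted=5 chunks_done=1
Byte 11 = 0x0D: mode=SIZE_CR remaining=0 emitted=5 chunks_done=1
Byte 12 = 0x0A: mode=DATA remaining=4 emitted=5 chunks_done=1
Byte 13 = 'f': mode=DATA remaining=3 emitted=6 chunks_done=1
Byte 14 = 'q': mode=DATA remaining=2 emitted=7 chunks_done=1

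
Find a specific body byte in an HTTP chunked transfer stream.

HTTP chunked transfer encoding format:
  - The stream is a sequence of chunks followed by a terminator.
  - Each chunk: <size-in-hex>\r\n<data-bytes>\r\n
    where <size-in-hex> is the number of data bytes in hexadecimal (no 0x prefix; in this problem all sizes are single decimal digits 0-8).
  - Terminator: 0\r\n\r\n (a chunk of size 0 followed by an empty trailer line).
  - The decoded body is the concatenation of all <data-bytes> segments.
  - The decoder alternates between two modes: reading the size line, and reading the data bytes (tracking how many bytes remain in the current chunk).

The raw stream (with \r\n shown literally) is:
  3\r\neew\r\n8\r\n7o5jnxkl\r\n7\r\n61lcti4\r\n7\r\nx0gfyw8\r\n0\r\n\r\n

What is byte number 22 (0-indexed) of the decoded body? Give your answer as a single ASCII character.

Chunk 1: stream[0..1]='3' size=0x3=3, data at stream[3..6]='eew' -> body[0..3], body so far='eew'
Chunk 2: stream[8..9]='8' size=0x8=8, data at stream[11..19]='7o5jnxkl' -> body[3..11], body so far='eew7o5jnxkl'
Chunk 3: stream[21..22]='7' size=0x7=7, data at stream[24..31]='61lcti4' -> body[11..18], body so far='eew7o5jnxkl61lcti4'
Chunk 4: stream[33..34]='7' size=0x7=7, data at stream[36..43]='x0gfyw8' -> body[18..25], body so far='eew7o5jnxkl61lcti4x0gfyw8'
Chunk 5: stream[45..46]='0' size=0 (terminator). Final body='eew7o5jnxkl61lcti4x0gfyw8' (25 bytes)
Body byte 22 = 'y'

Answer: y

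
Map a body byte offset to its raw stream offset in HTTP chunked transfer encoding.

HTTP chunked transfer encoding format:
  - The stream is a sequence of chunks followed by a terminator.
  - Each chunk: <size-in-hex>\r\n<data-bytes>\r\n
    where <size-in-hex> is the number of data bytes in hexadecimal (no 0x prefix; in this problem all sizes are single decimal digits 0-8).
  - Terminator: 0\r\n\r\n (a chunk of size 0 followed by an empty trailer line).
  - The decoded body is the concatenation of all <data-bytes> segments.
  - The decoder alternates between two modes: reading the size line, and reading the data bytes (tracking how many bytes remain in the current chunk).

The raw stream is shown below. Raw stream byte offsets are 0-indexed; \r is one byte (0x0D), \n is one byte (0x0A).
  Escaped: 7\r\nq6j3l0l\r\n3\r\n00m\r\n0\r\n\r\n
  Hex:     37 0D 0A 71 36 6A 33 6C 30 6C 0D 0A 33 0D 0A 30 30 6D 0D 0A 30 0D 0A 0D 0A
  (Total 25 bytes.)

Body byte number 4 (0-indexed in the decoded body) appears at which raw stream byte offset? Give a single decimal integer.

Chunk 1: stream[0..1]='7' size=0x7=7, data at stream[3..10]='q6j3l0l' -> body[0..7], body so far='q6j3l0l'
Chunk 2: stream[12..13]='3' size=0x3=3, data at stream[15..18]='00m' -> body[7..10], body so far='q6j3l0l00m'
Chunk 3: stream[20..21]='0' size=0 (terminator). Final body='q6j3l0l00m' (10 bytes)
Body byte 4 at stream offset 7

Answer: 7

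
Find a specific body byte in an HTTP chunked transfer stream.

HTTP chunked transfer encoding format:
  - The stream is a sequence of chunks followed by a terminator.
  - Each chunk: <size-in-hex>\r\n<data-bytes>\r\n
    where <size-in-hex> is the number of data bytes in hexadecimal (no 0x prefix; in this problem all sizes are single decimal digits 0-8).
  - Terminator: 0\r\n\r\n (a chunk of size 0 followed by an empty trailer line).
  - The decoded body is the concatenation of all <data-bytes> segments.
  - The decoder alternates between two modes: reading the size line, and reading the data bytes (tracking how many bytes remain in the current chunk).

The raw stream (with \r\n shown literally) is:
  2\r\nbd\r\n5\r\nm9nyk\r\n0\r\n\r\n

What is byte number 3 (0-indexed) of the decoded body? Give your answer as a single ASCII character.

Answer: 9

Derivation:
Chunk 1: stream[0..1]='2' size=0x2=2, data at stream[3..5]='bd' -> body[0..2], body so far='bd'
Chunk 2: stream[7..8]='5' size=0x5=5, data at stream[10..15]='m9nyk' -> body[2..7], body so far='bdm9nyk'
Chunk 3: stream[17..18]='0' size=0 (terminator). Final body='bdm9nyk' (7 bytes)
Body byte 3 = '9'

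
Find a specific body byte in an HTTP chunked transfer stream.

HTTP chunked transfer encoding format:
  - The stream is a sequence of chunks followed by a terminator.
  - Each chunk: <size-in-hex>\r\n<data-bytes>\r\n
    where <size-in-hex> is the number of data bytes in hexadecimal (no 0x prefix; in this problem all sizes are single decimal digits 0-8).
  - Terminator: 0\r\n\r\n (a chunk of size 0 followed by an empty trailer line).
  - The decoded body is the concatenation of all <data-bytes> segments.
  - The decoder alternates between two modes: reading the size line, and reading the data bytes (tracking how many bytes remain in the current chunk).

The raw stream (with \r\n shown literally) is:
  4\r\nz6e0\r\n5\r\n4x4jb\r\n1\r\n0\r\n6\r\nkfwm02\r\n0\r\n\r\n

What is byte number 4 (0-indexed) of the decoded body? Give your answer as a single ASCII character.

Answer: 4

Derivation:
Chunk 1: stream[0..1]='4' size=0x4=4, data at stream[3..7]='z6e0' -> body[0..4], body so far='z6e0'
Chunk 2: stream[9..10]='5' size=0x5=5, data at stream[12..17]='4x4jb' -> body[4..9], body so far='z6e04x4jb'
Chunk 3: stream[19..20]='1' size=0x1=1, data at stream[22..23]='0' -> body[9..10], body so far='z6e04x4jb0'
Chunk 4: stream[25..26]='6' size=0x6=6, data at stream[28..34]='kfwm02' -> body[10..16], body so far='z6e04x4jb0kfwm02'
Chunk 5: stream[36..37]='0' size=0 (terminator). Final body='z6e04x4jb0kfwm02' (16 bytes)
Body byte 4 = '4'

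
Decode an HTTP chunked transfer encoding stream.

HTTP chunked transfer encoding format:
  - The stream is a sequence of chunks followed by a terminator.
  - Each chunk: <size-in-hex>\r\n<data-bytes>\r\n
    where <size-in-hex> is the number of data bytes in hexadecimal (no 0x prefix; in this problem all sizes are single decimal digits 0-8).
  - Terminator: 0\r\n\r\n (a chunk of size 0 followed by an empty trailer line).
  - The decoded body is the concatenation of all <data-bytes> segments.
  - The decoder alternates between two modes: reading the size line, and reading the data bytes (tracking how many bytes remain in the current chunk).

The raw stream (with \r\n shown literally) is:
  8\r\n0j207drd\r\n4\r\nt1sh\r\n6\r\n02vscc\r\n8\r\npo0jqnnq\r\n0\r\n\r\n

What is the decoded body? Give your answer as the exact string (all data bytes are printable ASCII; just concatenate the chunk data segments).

Answer: 0j207drdt1sh02vsccpo0jqnnq

Derivation:
Chunk 1: stream[0..1]='8' size=0x8=8, data at stream[3..11]='0j207drd' -> body[0..8], body so far='0j207drd'
Chunk 2: stream[13..14]='4' size=0x4=4, data at stream[16..20]='t1sh' -> body[8..12], body so far='0j207drdt1sh'
Chunk 3: stream[22..23]='6' size=0x6=6, data at stream[25..31]='02vscc' -> body[12..18], body so far='0j207drdt1sh02vscc'
Chunk 4: stream[33..34]='8' size=0x8=8, data at stream[36..44]='po0jqnnq' -> body[18..26], body so far='0j207drdt1sh02vsccpo0jqnnq'
Chunk 5: stream[46..47]='0' size=0 (terminator). Final body='0j207drdt1sh02vsccpo0jqnnq' (26 bytes)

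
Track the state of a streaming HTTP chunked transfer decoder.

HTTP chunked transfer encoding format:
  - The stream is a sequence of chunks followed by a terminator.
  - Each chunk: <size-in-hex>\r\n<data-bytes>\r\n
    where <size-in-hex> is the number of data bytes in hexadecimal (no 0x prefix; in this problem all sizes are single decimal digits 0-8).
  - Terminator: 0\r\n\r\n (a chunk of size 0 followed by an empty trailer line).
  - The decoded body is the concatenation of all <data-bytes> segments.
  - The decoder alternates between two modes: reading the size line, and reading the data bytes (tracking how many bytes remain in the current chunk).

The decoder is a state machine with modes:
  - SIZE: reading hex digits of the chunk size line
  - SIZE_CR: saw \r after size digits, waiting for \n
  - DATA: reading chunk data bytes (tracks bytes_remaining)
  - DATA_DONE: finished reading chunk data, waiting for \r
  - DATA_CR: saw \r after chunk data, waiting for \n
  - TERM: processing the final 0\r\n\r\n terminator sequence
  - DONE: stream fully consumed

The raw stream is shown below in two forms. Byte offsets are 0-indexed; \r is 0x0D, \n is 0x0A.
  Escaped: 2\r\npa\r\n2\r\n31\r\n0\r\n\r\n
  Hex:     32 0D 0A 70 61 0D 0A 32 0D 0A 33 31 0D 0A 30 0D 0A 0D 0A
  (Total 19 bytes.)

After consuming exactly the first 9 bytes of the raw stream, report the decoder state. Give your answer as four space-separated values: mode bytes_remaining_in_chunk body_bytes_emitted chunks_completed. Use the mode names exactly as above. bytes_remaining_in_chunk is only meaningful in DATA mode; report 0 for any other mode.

Answer: SIZE_CR 0 2 1

Derivation:
Byte 0 = '2': mode=SIZE remaining=0 emitted=0 chunks_done=0
Byte 1 = 0x0D: mode=SIZE_CR remaining=0 emitted=0 chunks_done=0
Byte 2 = 0x0A: mode=DATA remaining=2 emitted=0 chunks_done=0
Byte 3 = 'p': mode=DATA remaining=1 emitted=1 chunks_done=0
Byte 4 = 'a': mode=DATA_DONE remaining=0 emitted=2 chunks_done=0
Byte 5 = 0x0D: mode=DATA_CR remaining=0 emitted=2 chunks_done=0
Byte 6 = 0x0A: mode=SIZE remaining=0 emitted=2 chunks_done=1
Byte 7 = '2': mode=SIZE remaining=0 emitted=2 chunks_done=1
Byte 8 = 0x0D: mode=SIZE_CR remaining=0 emitted=2 chunks_done=1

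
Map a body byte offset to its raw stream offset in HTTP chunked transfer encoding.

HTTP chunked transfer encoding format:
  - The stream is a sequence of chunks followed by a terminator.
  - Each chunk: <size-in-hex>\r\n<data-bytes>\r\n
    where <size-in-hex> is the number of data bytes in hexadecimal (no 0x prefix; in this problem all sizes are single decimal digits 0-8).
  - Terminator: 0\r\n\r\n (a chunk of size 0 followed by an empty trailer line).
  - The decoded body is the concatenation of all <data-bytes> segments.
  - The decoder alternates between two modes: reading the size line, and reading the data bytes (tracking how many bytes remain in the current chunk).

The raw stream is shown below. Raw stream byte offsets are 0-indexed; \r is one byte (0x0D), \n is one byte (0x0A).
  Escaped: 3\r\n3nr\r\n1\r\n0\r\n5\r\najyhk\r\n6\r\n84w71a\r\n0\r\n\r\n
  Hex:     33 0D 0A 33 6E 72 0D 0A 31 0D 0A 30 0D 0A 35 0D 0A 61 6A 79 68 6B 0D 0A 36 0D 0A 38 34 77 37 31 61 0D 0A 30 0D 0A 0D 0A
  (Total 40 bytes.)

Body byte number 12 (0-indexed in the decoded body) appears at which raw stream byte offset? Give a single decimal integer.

Answer: 30

Derivation:
Chunk 1: stream[0..1]='3' size=0x3=3, data at stream[3..6]='3nr' -> body[0..3], body so far='3nr'
Chunk 2: stream[8..9]='1' size=0x1=1, data at stream[11..12]='0' -> body[3..4], body so far='3nr0'
Chunk 3: stream[14..15]='5' size=0x5=5, data at stream[17..22]='ajyhk' -> body[4..9], body so far='3nr0ajyhk'
Chunk 4: stream[24..25]='6' size=0x6=6, data at stream[27..33]='84w71a' -> body[9..15], body so far='3nr0ajyhk84w71a'
Chunk 5: stream[35..36]='0' size=0 (terminator). Final body='3nr0ajyhk84w71a' (15 bytes)
Body byte 12 at stream offset 30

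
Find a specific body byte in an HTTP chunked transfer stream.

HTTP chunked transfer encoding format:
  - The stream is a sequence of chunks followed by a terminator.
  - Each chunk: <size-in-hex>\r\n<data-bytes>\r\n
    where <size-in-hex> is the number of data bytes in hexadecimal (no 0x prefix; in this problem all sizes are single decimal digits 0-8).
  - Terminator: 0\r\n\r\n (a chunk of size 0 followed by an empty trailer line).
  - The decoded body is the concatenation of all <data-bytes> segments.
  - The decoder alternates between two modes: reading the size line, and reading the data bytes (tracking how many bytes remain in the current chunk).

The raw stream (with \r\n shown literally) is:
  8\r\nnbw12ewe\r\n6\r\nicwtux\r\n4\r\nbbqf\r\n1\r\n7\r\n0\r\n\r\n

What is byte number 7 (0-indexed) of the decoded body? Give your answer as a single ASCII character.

Answer: e

Derivation:
Chunk 1: stream[0..1]='8' size=0x8=8, data at stream[3..11]='nbw12ewe' -> body[0..8], body so far='nbw12ewe'
Chunk 2: stream[13..14]='6' size=0x6=6, data at stream[16..22]='icwtux' -> body[8..14], body so far='nbw12eweicwtux'
Chunk 3: stream[24..25]='4' size=0x4=4, data at stream[27..31]='bbqf' -> body[14..18], body so far='nbw12eweicwtuxbbqf'
Chunk 4: stream[33..34]='1' size=0x1=1, data at stream[36..37]='7' -> body[18..19], body so far='nbw12eweicwtuxbbqf7'
Chunk 5: stream[39..40]='0' size=0 (terminator). Final body='nbw12eweicwtuxbbqf7' (19 bytes)
Body byte 7 = 'e'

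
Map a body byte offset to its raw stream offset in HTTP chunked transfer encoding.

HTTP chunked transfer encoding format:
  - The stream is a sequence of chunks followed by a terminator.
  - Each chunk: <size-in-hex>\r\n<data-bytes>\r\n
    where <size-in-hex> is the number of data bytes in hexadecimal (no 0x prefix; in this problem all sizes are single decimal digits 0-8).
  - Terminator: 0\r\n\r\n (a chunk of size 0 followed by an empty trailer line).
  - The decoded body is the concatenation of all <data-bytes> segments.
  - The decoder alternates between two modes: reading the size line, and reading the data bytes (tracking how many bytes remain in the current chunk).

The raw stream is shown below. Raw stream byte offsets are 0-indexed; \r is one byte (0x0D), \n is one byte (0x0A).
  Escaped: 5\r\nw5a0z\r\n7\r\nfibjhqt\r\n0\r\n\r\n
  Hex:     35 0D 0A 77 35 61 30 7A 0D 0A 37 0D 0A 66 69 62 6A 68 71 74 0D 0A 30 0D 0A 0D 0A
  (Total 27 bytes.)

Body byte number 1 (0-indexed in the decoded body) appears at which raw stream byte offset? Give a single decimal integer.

Answer: 4

Derivation:
Chunk 1: stream[0..1]='5' size=0x5=5, data at stream[3..8]='w5a0z' -> body[0..5], body so far='w5a0z'
Chunk 2: stream[10..11]='7' size=0x7=7, data at stream[13..20]='fibjhqt' -> body[5..12], body so far='w5a0zfibjhqt'
Chunk 3: stream[22..23]='0' size=0 (terminator). Final body='w5a0zfibjhqt' (12 bytes)
Body byte 1 at stream offset 4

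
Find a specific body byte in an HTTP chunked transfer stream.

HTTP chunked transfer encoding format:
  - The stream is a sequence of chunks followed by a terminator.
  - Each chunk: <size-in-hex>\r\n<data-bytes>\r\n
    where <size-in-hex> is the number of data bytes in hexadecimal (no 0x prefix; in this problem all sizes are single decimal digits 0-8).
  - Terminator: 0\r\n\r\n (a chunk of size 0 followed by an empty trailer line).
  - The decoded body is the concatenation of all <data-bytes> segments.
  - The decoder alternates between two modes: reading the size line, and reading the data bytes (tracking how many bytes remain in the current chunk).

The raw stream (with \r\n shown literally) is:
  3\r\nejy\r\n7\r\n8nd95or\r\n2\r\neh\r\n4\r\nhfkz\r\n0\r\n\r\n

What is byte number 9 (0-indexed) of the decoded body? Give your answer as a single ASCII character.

Chunk 1: stream[0..1]='3' size=0x3=3, data at stream[3..6]='ejy' -> body[0..3], body so far='ejy'
Chunk 2: stream[8..9]='7' size=0x7=7, data at stream[11..18]='8nd95or' -> body[3..10], body so far='ejy8nd95or'
Chunk 3: stream[20..21]='2' size=0x2=2, data at stream[23..25]='eh' -> body[10..12], body so far='ejy8nd95oreh'
Chunk 4: stream[27..28]='4' size=0x4=4, data at stream[30..34]='hfkz' -> body[12..16], body so far='ejy8nd95orehhfkz'
Chunk 5: stream[36..37]='0' size=0 (terminator). Final body='ejy8nd95orehhfkz' (16 bytes)
Body byte 9 = 'r'

Answer: r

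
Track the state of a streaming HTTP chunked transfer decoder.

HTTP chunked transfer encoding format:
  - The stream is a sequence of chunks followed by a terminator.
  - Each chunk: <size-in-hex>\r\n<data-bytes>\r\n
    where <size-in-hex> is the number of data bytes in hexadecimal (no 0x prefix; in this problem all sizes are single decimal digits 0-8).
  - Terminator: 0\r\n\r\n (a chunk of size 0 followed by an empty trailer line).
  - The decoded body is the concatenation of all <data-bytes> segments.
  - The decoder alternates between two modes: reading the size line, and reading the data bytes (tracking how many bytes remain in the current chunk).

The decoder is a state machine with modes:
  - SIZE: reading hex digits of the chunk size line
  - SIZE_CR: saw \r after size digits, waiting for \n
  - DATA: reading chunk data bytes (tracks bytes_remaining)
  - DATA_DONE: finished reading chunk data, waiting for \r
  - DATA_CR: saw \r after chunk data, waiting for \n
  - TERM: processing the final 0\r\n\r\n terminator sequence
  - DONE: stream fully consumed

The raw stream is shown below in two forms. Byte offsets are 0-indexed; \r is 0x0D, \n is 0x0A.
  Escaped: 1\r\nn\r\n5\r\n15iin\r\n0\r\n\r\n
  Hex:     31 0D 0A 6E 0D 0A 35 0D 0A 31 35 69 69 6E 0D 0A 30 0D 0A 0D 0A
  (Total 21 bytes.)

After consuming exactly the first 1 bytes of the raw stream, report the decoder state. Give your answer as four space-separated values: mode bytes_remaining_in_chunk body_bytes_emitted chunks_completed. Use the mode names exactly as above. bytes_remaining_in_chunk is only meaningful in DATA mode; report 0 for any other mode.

Answer: SIZE 0 0 0

Derivation:
Byte 0 = '1': mode=SIZE remaining=0 emitted=0 chunks_done=0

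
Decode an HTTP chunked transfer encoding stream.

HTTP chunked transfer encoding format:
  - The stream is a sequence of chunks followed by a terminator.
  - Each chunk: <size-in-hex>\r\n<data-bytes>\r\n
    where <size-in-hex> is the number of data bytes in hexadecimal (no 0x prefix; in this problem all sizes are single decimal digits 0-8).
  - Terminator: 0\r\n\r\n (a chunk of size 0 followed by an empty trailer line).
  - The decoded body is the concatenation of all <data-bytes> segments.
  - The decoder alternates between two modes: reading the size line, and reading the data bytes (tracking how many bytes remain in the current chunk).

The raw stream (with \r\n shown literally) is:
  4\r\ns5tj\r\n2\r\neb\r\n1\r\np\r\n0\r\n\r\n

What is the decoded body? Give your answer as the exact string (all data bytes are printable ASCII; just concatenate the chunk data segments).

Answer: s5tjebp

Derivation:
Chunk 1: stream[0..1]='4' size=0x4=4, data at stream[3..7]='s5tj' -> body[0..4], body so far='s5tj'
Chunk 2: stream[9..10]='2' size=0x2=2, data at stream[12..14]='eb' -> body[4..6], body so far='s5tjeb'
Chunk 3: stream[16..17]='1' size=0x1=1, data at stream[19..20]='p' -> body[6..7], body so far='s5tjebp'
Chunk 4: stream[22..23]='0' size=0 (terminator). Final body='s5tjebp' (7 bytes)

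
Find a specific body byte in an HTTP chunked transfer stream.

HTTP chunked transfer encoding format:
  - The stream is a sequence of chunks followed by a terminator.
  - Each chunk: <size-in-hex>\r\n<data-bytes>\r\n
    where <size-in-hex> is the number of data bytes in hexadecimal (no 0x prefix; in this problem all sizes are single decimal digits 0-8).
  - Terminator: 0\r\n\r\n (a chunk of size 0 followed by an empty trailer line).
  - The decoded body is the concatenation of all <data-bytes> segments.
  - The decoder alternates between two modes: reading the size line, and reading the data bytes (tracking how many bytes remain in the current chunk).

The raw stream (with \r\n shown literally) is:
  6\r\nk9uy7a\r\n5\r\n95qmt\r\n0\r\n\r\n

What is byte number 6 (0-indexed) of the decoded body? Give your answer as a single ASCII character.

Answer: 9

Derivation:
Chunk 1: stream[0..1]='6' size=0x6=6, data at stream[3..9]='k9uy7a' -> body[0..6], body so far='k9uy7a'
Chunk 2: stream[11..12]='5' size=0x5=5, data at stream[14..19]='95qmt' -> body[6..11], body so far='k9uy7a95qmt'
Chunk 3: stream[21..22]='0' size=0 (terminator). Final body='k9uy7a95qmt' (11 bytes)
Body byte 6 = '9'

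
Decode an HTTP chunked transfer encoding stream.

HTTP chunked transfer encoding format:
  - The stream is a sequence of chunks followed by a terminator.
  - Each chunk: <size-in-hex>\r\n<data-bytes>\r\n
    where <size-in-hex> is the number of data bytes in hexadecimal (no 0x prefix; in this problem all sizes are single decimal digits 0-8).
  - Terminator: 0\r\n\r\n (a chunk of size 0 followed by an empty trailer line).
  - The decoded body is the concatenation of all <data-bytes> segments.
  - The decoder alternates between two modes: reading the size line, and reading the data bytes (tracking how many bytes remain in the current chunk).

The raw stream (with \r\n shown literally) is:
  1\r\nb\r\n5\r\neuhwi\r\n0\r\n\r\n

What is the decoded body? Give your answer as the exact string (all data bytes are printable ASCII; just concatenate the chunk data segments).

Answer: beuhwi

Derivation:
Chunk 1: stream[0..1]='1' size=0x1=1, data at stream[3..4]='b' -> body[0..1], body so far='b'
Chunk 2: stream[6..7]='5' size=0x5=5, data at stream[9..14]='euhwi' -> body[1..6], body so far='beuhwi'
Chunk 3: stream[16..17]='0' size=0 (terminator). Final body='beuhwi' (6 bytes)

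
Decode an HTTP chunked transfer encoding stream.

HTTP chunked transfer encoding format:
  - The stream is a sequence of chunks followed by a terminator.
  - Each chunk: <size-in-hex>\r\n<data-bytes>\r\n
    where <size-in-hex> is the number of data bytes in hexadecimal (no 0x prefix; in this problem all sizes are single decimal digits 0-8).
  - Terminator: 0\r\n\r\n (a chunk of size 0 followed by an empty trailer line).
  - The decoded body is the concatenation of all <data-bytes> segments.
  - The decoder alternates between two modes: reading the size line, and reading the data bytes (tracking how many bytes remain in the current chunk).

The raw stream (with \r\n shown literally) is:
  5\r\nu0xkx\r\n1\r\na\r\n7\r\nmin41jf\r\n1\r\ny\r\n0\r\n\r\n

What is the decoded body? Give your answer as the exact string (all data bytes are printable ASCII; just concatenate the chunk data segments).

Answer: u0xkxamin41jfy

Derivation:
Chunk 1: stream[0..1]='5' size=0x5=5, data at stream[3..8]='u0xkx' -> body[0..5], body so far='u0xkx'
Chunk 2: stream[10..11]='1' size=0x1=1, data at stream[13..14]='a' -> body[5..6], body so far='u0xkxa'
Chunk 3: stream[16..17]='7' size=0x7=7, data at stream[19..26]='min41jf' -> body[6..13], body so far='u0xkxamin41jf'
Chunk 4: stream[28..29]='1' size=0x1=1, data at stream[31..32]='y' -> body[13..14], body so far='u0xkxamin41jfy'
Chunk 5: stream[34..35]='0' size=0 (terminator). Final body='u0xkxamin41jfy' (14 bytes)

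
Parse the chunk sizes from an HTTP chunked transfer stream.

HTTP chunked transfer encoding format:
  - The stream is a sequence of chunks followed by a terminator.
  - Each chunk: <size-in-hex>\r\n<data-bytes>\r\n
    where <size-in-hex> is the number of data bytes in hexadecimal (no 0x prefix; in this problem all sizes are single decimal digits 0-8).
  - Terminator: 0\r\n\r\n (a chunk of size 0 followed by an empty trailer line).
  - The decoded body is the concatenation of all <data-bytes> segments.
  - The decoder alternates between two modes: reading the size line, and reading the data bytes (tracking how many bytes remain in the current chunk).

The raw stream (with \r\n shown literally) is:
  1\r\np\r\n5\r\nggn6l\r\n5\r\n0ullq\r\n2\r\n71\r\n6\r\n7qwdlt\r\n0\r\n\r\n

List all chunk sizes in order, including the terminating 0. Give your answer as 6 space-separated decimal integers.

Chunk 1: stream[0..1]='1' size=0x1=1, data at stream[3..4]='p' -> body[0..1], body so far='p'
Chunk 2: stream[6..7]='5' size=0x5=5, data at stream[9..14]='ggn6l' -> body[1..6], body so far='pggn6l'
Chunk 3: stream[16..17]='5' size=0x5=5, data at stream[19..24]='0ullq' -> body[6..11], body so far='pggn6l0ullq'
Chunk 4: stream[26..27]='2' size=0x2=2, data at stream[29..31]='71' -> body[11..13], body so far='pggn6l0ullq71'
Chunk 5: stream[33..34]='6' size=0x6=6, data at stream[36..42]='7qwdlt' -> body[13..19], body so far='pggn6l0ullq717qwdlt'
Chunk 6: stream[44..45]='0' size=0 (terminator). Final body='pggn6l0ullq717qwdlt' (19 bytes)

Answer: 1 5 5 2 6 0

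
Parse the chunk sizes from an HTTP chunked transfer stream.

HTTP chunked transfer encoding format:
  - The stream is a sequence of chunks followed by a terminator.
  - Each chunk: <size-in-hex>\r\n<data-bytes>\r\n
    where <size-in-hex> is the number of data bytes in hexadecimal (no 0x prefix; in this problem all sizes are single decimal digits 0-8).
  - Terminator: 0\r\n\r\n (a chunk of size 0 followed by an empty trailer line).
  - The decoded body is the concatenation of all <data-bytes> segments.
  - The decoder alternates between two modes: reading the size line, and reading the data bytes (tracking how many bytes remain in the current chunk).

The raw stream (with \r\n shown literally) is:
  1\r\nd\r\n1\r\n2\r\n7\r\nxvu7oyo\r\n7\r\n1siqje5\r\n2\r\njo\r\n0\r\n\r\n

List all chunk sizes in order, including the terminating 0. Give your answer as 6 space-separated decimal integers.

Answer: 1 1 7 7 2 0

Derivation:
Chunk 1: stream[0..1]='1' size=0x1=1, data at stream[3..4]='d' -> body[0..1], body so far='d'
Chunk 2: stream[6..7]='1' size=0x1=1, data at stream[9..10]='2' -> body[1..2], body so far='d2'
Chunk 3: stream[12..13]='7' size=0x7=7, data at stream[15..22]='xvu7oyo' -> body[2..9], body so far='d2xvu7oyo'
Chunk 4: stream[24..25]='7' size=0x7=7, data at stream[27..34]='1siqje5' -> body[9..16], body so far='d2xvu7oyo1siqje5'
Chunk 5: stream[36..37]='2' size=0x2=2, data at stream[39..41]='jo' -> body[16..18], body so far='d2xvu7oyo1siqje5jo'
Chunk 6: stream[43..44]='0' size=0 (terminator). Final body='d2xvu7oyo1siqje5jo' (18 bytes)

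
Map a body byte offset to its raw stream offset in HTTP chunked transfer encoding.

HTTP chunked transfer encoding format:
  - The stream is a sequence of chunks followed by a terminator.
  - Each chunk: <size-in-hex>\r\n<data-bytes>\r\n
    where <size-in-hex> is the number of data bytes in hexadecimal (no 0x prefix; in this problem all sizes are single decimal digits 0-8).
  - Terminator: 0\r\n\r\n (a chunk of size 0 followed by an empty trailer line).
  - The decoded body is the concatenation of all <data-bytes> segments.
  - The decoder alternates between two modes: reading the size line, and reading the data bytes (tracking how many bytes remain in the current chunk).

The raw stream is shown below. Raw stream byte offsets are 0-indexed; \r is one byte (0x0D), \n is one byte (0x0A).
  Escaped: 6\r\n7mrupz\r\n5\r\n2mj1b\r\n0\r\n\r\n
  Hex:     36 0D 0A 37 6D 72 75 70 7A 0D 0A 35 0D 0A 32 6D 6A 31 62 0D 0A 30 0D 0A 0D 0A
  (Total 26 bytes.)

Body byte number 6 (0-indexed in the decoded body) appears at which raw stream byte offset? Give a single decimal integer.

Answer: 14

Derivation:
Chunk 1: stream[0..1]='6' size=0x6=6, data at stream[3..9]='7mrupz' -> body[0..6], body so far='7mrupz'
Chunk 2: stream[11..12]='5' size=0x5=5, data at stream[14..19]='2mj1b' -> body[6..11], body so far='7mrupz2mj1b'
Chunk 3: stream[21..22]='0' size=0 (terminator). Final body='7mrupz2mj1b' (11 bytes)
Body byte 6 at stream offset 14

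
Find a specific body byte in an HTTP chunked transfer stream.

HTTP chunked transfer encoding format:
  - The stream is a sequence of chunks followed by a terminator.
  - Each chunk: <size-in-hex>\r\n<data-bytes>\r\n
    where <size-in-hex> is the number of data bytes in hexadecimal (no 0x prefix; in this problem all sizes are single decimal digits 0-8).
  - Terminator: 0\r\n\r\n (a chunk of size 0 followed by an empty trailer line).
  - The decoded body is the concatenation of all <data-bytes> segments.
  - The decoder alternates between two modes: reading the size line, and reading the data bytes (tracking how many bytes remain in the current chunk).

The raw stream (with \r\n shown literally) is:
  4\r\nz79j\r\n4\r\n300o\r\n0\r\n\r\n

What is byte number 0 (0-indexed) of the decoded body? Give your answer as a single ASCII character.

Chunk 1: stream[0..1]='4' size=0x4=4, data at stream[3..7]='z79j' -> body[0..4], body so far='z79j'
Chunk 2: stream[9..10]='4' size=0x4=4, data at stream[12..16]='300o' -> body[4..8], body so far='z79j300o'
Chunk 3: stream[18..19]='0' size=0 (terminator). Final body='z79j300o' (8 bytes)
Body byte 0 = 'z'

Answer: z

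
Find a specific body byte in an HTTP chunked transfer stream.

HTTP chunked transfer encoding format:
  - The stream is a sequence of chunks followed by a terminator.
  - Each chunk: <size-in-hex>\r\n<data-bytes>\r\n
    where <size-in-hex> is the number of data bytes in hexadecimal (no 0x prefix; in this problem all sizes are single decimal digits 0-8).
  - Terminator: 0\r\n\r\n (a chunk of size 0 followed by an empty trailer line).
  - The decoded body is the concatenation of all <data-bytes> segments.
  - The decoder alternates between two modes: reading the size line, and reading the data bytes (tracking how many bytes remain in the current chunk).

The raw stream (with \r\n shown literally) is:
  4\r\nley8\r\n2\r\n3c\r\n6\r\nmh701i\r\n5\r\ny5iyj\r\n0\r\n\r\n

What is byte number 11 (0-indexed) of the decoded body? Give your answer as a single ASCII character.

Answer: i

Derivation:
Chunk 1: stream[0..1]='4' size=0x4=4, data at stream[3..7]='ley8' -> body[0..4], body so far='ley8'
Chunk 2: stream[9..10]='2' size=0x2=2, data at stream[12..14]='3c' -> body[4..6], body so far='ley83c'
Chunk 3: stream[16..17]='6' size=0x6=6, data at stream[19..25]='mh701i' -> body[6..12], body so far='ley83cmh701i'
Chunk 4: stream[27..28]='5' size=0x5=5, data at stream[30..35]='y5iyj' -> body[12..17], body so far='ley83cmh701iy5iyj'
Chunk 5: stream[37..38]='0' size=0 (terminator). Final body='ley83cmh701iy5iyj' (17 bytes)
Body byte 11 = 'i'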